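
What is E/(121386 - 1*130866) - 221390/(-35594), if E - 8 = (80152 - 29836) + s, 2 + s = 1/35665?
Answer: 421966237661/462864649800 ≈ 0.91164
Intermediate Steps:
s = -71329/35665 (s = -2 + 1/35665 = -71329/35665 ≈ -2.0000)
E = 1794734131/35665 (E = 8 + ((80152 - 29836) - 71329/35665) = 8 + (50316 - 71329/35665) = 8 + 1794448811/35665 = 1794734131/35665 ≈ 50322.)
E/(121386 - 1*130866) - 221390/(-35594) = 1794734131/(35665*(121386 - 1*130866)) - 221390/(-35594) = 1794734131/(35665*(121386 - 130866)) - 221390*(-1/35594) = (1794734131/35665)/(-9480) + 8515/1369 = (1794734131/35665)*(-1/9480) + 8515/1369 = -1794734131/338104200 + 8515/1369 = 421966237661/462864649800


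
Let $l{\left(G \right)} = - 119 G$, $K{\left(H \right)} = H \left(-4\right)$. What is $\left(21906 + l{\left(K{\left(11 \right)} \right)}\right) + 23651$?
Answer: $50793$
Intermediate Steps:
$K{\left(H \right)} = - 4 H$
$\left(21906 + l{\left(K{\left(11 \right)} \right)}\right) + 23651 = \left(21906 - 119 \left(\left(-4\right) 11\right)\right) + 23651 = \left(21906 - -5236\right) + 23651 = \left(21906 + 5236\right) + 23651 = 27142 + 23651 = 50793$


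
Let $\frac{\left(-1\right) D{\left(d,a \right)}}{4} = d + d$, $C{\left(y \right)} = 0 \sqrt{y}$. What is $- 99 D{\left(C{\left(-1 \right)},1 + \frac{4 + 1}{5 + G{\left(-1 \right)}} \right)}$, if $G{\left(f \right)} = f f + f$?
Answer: $0$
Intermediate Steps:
$G{\left(f \right)} = f + f^{2}$ ($G{\left(f \right)} = f^{2} + f = f + f^{2}$)
$C{\left(y \right)} = 0$
$D{\left(d,a \right)} = - 8 d$ ($D{\left(d,a \right)} = - 4 \left(d + d\right) = - 4 \cdot 2 d = - 8 d$)
$- 99 D{\left(C{\left(-1 \right)},1 + \frac{4 + 1}{5 + G{\left(-1 \right)}} \right)} = - 99 \left(\left(-8\right) 0\right) = \left(-99\right) 0 = 0$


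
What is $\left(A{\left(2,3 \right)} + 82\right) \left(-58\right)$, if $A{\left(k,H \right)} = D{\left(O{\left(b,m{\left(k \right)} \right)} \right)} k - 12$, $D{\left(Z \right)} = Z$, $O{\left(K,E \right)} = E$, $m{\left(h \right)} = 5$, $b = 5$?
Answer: $-4640$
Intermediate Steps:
$A{\left(k,H \right)} = -12 + 5 k$ ($A{\left(k,H \right)} = 5 k - 12 = -12 + 5 k$)
$\left(A{\left(2,3 \right)} + 82\right) \left(-58\right) = \left(\left(-12 + 5 \cdot 2\right) + 82\right) \left(-58\right) = \left(\left(-12 + 10\right) + 82\right) \left(-58\right) = \left(-2 + 82\right) \left(-58\right) = 80 \left(-58\right) = -4640$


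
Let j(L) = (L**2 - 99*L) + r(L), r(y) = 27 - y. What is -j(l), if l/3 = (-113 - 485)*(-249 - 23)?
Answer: -238063972251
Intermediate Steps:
l = 487968 (l = 3*((-113 - 485)*(-249 - 23)) = 3*(-598*(-272)) = 3*162656 = 487968)
j(L) = 27 + L**2 - 100*L (j(L) = (L**2 - 99*L) + (27 - L) = 27 + L**2 - 100*L)
-j(l) = -(27 + 487968**2 - 100*487968) = -(27 + 238112769024 - 48796800) = -1*238063972251 = -238063972251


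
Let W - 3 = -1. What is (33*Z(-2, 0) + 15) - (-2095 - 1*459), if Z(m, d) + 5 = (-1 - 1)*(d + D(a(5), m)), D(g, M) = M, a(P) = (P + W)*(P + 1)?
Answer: 2536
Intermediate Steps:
W = 2 (W = 3 - 1 = 2)
a(P) = (1 + P)*(2 + P) (a(P) = (P + 2)*(P + 1) = (2 + P)*(1 + P) = (1 + P)*(2 + P))
Z(m, d) = -5 - 2*d - 2*m (Z(m, d) = -5 + (-1 - 1)*(d + m) = -5 - 2*(d + m) = -5 + (-2*d - 2*m) = -5 - 2*d - 2*m)
(33*Z(-2, 0) + 15) - (-2095 - 1*459) = (33*(-5 - 2*0 - 2*(-2)) + 15) - (-2095 - 1*459) = (33*(-5 + 0 + 4) + 15) - (-2095 - 459) = (33*(-1) + 15) - 1*(-2554) = (-33 + 15) + 2554 = -18 + 2554 = 2536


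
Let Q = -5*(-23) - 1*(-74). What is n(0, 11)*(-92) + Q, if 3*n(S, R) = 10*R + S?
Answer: -9553/3 ≈ -3184.3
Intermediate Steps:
n(S, R) = S/3 + 10*R/3 (n(S, R) = (10*R + S)/3 = (S + 10*R)/3 = S/3 + 10*R/3)
Q = 189 (Q = 115 + 74 = 189)
n(0, 11)*(-92) + Q = ((1/3)*0 + (10/3)*11)*(-92) + 189 = (0 + 110/3)*(-92) + 189 = (110/3)*(-92) + 189 = -10120/3 + 189 = -9553/3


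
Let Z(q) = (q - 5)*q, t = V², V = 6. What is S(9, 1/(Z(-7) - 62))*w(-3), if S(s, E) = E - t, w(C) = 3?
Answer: -2373/22 ≈ -107.86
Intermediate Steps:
t = 36 (t = 6² = 36)
Z(q) = q*(-5 + q) (Z(q) = (-5 + q)*q = q*(-5 + q))
S(s, E) = -36 + E (S(s, E) = E - 1*36 = E - 36 = -36 + E)
S(9, 1/(Z(-7) - 62))*w(-3) = (-36 + 1/(-7*(-5 - 7) - 62))*3 = (-36 + 1/(-7*(-12) - 62))*3 = (-36 + 1/(84 - 62))*3 = (-36 + 1/22)*3 = -791/22*3 = -2373/22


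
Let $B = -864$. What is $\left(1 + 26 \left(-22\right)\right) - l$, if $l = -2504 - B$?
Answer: $1069$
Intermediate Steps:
$l = -1640$ ($l = -2504 - -864 = -2504 + 864 = -1640$)
$\left(1 + 26 \left(-22\right)\right) - l = \left(1 + 26 \left(-22\right)\right) - -1640 = \left(1 - 572\right) + 1640 = -571 + 1640 = 1069$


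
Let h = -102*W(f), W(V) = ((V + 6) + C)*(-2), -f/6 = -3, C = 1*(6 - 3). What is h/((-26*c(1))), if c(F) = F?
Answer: -2754/13 ≈ -211.85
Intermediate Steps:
C = 3 (C = 1*3 = 3)
f = 18 (f = -6*(-3) = 18)
W(V) = -18 - 2*V (W(V) = ((V + 6) + 3)*(-2) = ((6 + V) + 3)*(-2) = (9 + V)*(-2) = -18 - 2*V)
h = 5508 (h = -102*(-18 - 2*18) = -102*(-18 - 36) = -102*(-54) = 5508)
h/((-26*c(1))) = 5508/((-26*1)) = 5508/(-26) = 5508*(-1/26) = -2754/13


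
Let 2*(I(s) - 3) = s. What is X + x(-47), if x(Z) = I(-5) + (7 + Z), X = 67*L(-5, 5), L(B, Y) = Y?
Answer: 591/2 ≈ 295.50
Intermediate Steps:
I(s) = 3 + s/2
X = 335 (X = 67*5 = 335)
x(Z) = 15/2 + Z (x(Z) = (3 + (½)*(-5)) + (7 + Z) = (3 - 5/2) + (7 + Z) = ½ + (7 + Z) = 15/2 + Z)
X + x(-47) = 335 + (15/2 - 47) = 335 - 79/2 = 591/2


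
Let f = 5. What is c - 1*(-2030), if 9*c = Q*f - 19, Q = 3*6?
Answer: 18341/9 ≈ 2037.9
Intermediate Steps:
Q = 18
c = 71/9 (c = (18*5 - 19)/9 = (90 - 19)/9 = (⅑)*71 = 71/9 ≈ 7.8889)
c - 1*(-2030) = 71/9 - 1*(-2030) = 71/9 + 2030 = 18341/9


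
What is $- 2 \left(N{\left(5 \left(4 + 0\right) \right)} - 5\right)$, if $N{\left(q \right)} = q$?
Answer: $-30$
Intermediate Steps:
$- 2 \left(N{\left(5 \left(4 + 0\right) \right)} - 5\right) = - 2 \left(5 \left(4 + 0\right) - 5\right) = - 2 \left(5 \cdot 4 - 5\right) = - 2 \left(20 - 5\right) = \left(-2\right) 15 = -30$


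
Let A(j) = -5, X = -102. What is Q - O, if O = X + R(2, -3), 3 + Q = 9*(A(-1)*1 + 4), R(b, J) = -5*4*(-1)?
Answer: 70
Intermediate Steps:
R(b, J) = 20 (R(b, J) = -20*(-1) = 20)
Q = -12 (Q = -3 + 9*(-5*1 + 4) = -3 + 9*(-5 + 4) = -3 + 9*(-1) = -3 - 9 = -12)
O = -82 (O = -102 + 20 = -82)
Q - O = -12 - 1*(-82) = -12 + 82 = 70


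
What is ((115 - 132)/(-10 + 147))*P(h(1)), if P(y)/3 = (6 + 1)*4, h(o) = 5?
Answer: -1428/137 ≈ -10.423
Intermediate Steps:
P(y) = 84 (P(y) = 3*((6 + 1)*4) = 3*(7*4) = 3*28 = 84)
((115 - 132)/(-10 + 147))*P(h(1)) = ((115 - 132)/(-10 + 147))*84 = -17/137*84 = -1428/137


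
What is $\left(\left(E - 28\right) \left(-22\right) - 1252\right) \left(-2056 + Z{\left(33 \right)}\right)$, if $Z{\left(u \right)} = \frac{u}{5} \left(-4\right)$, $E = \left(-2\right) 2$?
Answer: $\frac{5705776}{5} \approx 1.1412 \cdot 10^{6}$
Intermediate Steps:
$E = -4$
$Z{\left(u \right)} = - \frac{4 u}{5}$ ($Z{\left(u \right)} = u \frac{1}{5} \left(-4\right) = \frac{u}{5} \left(-4\right) = - \frac{4 u}{5}$)
$\left(\left(E - 28\right) \left(-22\right) - 1252\right) \left(-2056 + Z{\left(33 \right)}\right) = \left(\left(-4 - 28\right) \left(-22\right) - 1252\right) \left(-2056 - \frac{132}{5}\right) = \left(\left(-32\right) \left(-22\right) - 1252\right) \left(-2056 - \frac{132}{5}\right) = \left(704 - 1252\right) \left(- \frac{10412}{5}\right) = \left(-548\right) \left(- \frac{10412}{5}\right) = \frac{5705776}{5}$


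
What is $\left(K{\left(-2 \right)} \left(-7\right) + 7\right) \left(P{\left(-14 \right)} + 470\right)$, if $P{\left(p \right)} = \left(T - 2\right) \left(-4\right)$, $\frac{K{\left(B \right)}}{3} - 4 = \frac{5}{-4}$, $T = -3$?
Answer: $- \frac{49735}{2} \approx -24868.0$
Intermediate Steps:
$K{\left(B \right)} = \frac{33}{4}$ ($K{\left(B \right)} = 12 + 3 \frac{5}{-4} = 12 + 3 \cdot 5 \left(- \frac{1}{4}\right) = 12 + 3 \left(- \frac{5}{4}\right) = 12 - \frac{15}{4} = \frac{33}{4}$)
$P{\left(p \right)} = 20$ ($P{\left(p \right)} = \left(-3 - 2\right) \left(-4\right) = \left(-5\right) \left(-4\right) = 20$)
$\left(K{\left(-2 \right)} \left(-7\right) + 7\right) \left(P{\left(-14 \right)} + 470\right) = \left(\frac{33}{4} \left(-7\right) + 7\right) \left(20 + 470\right) = \left(- \frac{231}{4} + 7\right) 490 = \left(- \frac{203}{4}\right) 490 = - \frac{49735}{2}$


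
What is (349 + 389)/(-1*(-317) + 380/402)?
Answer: 148338/63907 ≈ 2.3212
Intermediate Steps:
(349 + 389)/(-1*(-317) + 380/402) = 738/(317 + 380*(1/402)) = 738/(317 + 190/201) = 738/(63907/201) = 738*(201/63907) = 148338/63907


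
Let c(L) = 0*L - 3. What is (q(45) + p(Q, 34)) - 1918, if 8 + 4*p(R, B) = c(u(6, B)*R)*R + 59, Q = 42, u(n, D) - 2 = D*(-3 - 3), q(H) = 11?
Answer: -7703/4 ≈ -1925.8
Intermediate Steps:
u(n, D) = 2 - 6*D (u(n, D) = 2 + D*(-3 - 3) = 2 + D*(-6) = 2 - 6*D)
c(L) = -3 (c(L) = 0 - 3 = -3)
p(R, B) = 51/4 - 3*R/4 (p(R, B) = -2 + (-3*R + 59)/4 = -2 + (59 - 3*R)/4 = -2 + (59/4 - 3*R/4) = 51/4 - 3*R/4)
(q(45) + p(Q, 34)) - 1918 = (11 + (51/4 - ¾*42)) - 1918 = (11 + (51/4 - 63/2)) - 1918 = (11 - 75/4) - 1918 = -31/4 - 1918 = -7703/4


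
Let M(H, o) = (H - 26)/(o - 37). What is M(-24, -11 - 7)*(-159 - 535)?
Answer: -6940/11 ≈ -630.91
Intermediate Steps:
M(H, o) = (-26 + H)/(-37 + o)
M(-24, -11 - 7)*(-159 - 535) = ((-26 - 24)/(-37 + (-11 - 7)))*(-159 - 535) = (-50/(-37 - 18))*(-694) = (-50/(-55))*(-694) = -1/55*(-50)*(-694) = (10/11)*(-694) = -6940/11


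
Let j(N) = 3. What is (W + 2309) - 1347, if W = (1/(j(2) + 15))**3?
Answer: 5610385/5832 ≈ 962.00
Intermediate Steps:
W = 1/5832 (W = (1/(3 + 15))**3 = (1/18)**3 = 1/5832 ≈ 0.00017147)
(W + 2309) - 1347 = (1/5832 + 2309) - 1347 = 13466089/5832 - 1347 = 5610385/5832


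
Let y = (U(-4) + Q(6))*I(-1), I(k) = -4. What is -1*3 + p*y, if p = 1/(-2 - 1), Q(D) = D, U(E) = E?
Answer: -⅓ ≈ -0.33333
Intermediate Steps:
y = -8 (y = (-4 + 6)*(-4) = 2*(-4) = -8)
p = -⅓ (p = 1/(-3) = -⅓ ≈ -0.33333)
-1*3 + p*y = -1*3 - ⅓*(-8) = -3 + 8/3 = -⅓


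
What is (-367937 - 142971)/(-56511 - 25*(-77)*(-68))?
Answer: 510908/187411 ≈ 2.7261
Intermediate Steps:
(-367937 - 142971)/(-56511 - 25*(-77)*(-68)) = -510908/(-56511 + 1925*(-68)) = -510908/(-56511 - 130900) = -510908/(-187411) = -510908*(-1/187411) = 510908/187411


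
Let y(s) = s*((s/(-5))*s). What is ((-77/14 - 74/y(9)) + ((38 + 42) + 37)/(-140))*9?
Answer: -594823/11340 ≈ -52.454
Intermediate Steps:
y(s) = -s**3/5 (y(s) = s*((s*(-1/5))*s) = s*((-s/5)*s) = s*(-s**2/5) = -s**3/5)
((-77/14 - 74/y(9)) + ((38 + 42) + 37)/(-140))*9 = ((-77/14 - 74/((-1/5*9**3))) + ((38 + 42) + 37)/(-140))*9 = ((-77*1/14 - 74/((-1/5*729))) + (80 + 37)*(-1/140))*9 = ((-11/2 - 74/(-729/5)) + 117*(-1/140))*9 = ((-11/2 - 74*(-5/729)) - 117/140)*9 = ((-11/2 + 370/729) - 117/140)*9 = (-7279/1458 - 117/140)*9 = -594823/102060*9 = -594823/11340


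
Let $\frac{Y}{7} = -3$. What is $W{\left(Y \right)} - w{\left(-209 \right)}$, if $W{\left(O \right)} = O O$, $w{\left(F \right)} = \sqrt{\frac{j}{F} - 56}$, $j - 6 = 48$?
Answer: $441 - \frac{i \sqrt{2457422}}{209} \approx 441.0 - 7.5006 i$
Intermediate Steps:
$Y = -21$ ($Y = 7 \left(-3\right) = -21$)
$j = 54$ ($j = 6 + 48 = 54$)
$w{\left(F \right)} = \sqrt{-56 + \frac{54}{F}}$ ($w{\left(F \right)} = \sqrt{\frac{54}{F} - 56} = \sqrt{-56 + \frac{54}{F}}$)
$W{\left(O \right)} = O^{2}$
$W{\left(Y \right)} - w{\left(-209 \right)} = \left(-21\right)^{2} - \sqrt{-56 + \frac{54}{-209}} = 441 - \sqrt{-56 + 54 \left(- \frac{1}{209}\right)} = 441 - \sqrt{-56 - \frac{54}{209}} = 441 - \sqrt{- \frac{11758}{209}} = 441 - \frac{i \sqrt{2457422}}{209}$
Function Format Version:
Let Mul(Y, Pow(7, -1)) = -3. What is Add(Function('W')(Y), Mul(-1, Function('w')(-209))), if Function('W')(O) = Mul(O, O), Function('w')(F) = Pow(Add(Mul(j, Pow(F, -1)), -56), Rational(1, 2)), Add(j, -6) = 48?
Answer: Add(441, Mul(Rational(-1, 209), I, Pow(2457422, Rational(1, 2)))) ≈ Add(441.00, Mul(-7.5006, I))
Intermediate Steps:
Y = -21 (Y = Mul(7, -3) = -21)
j = 54 (j = Add(6, 48) = 54)
Function('w')(F) = Pow(Add(-56, Mul(54, Pow(F, -1))), Rational(1, 2)) (Function('w')(F) = Pow(Add(Mul(54, Pow(F, -1)), -56), Rational(1, 2)) = Pow(Add(-56, Mul(54, Pow(F, -1))), Rational(1, 2)))
Function('W')(O) = Pow(O, 2)
Add(Function('W')(Y), Mul(-1, Function('w')(-209))) = Add(Pow(-21, 2), Mul(-1, Pow(Add(-56, Mul(54, Pow(-209, -1))), Rational(1, 2)))) = Add(441, Mul(-1, Pow(Add(-56, Mul(54, Rational(-1, 209))), Rational(1, 2)))) = Add(441, Mul(-1, Pow(Add(-56, Rational(-54, 209)), Rational(1, 2)))) = Add(441, Mul(-1, Pow(Rational(-11758, 209), Rational(1, 2)))) = Add(441, Mul(-1, Mul(Rational(1, 209), I, Pow(2457422, Rational(1, 2))))) = Add(441, Mul(Rational(-1, 209), I, Pow(2457422, Rational(1, 2))))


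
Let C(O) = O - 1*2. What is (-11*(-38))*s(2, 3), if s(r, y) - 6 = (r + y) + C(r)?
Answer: 4598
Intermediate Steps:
C(O) = -2 + O (C(O) = O - 2 = -2 + O)
s(r, y) = 4 + y + 2*r (s(r, y) = 6 + ((r + y) + (-2 + r)) = 6 + (-2 + y + 2*r) = 4 + y + 2*r)
(-11*(-38))*s(2, 3) = (-11*(-38))*(4 + 3 + 2*2) = 418*(4 + 3 + 4) = 418*11 = 4598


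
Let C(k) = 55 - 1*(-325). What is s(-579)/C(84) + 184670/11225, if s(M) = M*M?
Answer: 153330193/170620 ≈ 898.67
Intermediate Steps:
s(M) = M²
C(k) = 380 (C(k) = 55 + 325 = 380)
s(-579)/C(84) + 184670/11225 = (-579)²/380 + 184670/11225 = 335241*(1/380) + 184670*(1/11225) = 335241/380 + 36934/2245 = 153330193/170620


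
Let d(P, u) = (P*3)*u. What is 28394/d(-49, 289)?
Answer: -28394/42483 ≈ -0.66836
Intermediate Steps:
d(P, u) = 3*P*u (d(P, u) = (3*P)*u = 3*P*u)
28394/d(-49, 289) = 28394/((3*(-49)*289)) = 28394/(-42483) = 28394*(-1/42483) = -28394/42483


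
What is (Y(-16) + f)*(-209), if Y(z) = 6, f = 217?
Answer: -46607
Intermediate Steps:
(Y(-16) + f)*(-209) = (6 + 217)*(-209) = 223*(-209) = -46607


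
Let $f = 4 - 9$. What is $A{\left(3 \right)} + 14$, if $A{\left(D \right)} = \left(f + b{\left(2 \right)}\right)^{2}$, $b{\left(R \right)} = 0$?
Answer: $39$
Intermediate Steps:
$f = -5$ ($f = 4 - 9 = -5$)
$A{\left(D \right)} = 25$ ($A{\left(D \right)} = \left(-5 + 0\right)^{2} = \left(-5\right)^{2} = 25$)
$A{\left(3 \right)} + 14 = 25 + 14 = 39$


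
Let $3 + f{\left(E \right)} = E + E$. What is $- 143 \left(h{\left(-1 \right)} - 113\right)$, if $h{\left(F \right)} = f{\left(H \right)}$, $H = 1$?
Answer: $16302$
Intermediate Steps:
$f{\left(E \right)} = -3 + 2 E$ ($f{\left(E \right)} = -3 + \left(E + E\right) = -3 + 2 E$)
$h{\left(F \right)} = -1$ ($h{\left(F \right)} = -3 + 2 \cdot 1 = -3 + 2 = -1$)
$- 143 \left(h{\left(-1 \right)} - 113\right) = - 143 \left(-1 - 113\right) = \left(-143\right) \left(-114\right) = 16302$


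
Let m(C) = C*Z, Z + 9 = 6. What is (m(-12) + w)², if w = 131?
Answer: 27889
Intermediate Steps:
Z = -3 (Z = -9 + 6 = -3)
m(C) = -3*C (m(C) = C*(-3) = -3*C)
(m(-12) + w)² = (-3*(-12) + 131)² = (36 + 131)² = 167² = 27889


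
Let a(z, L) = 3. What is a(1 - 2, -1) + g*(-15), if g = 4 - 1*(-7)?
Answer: -162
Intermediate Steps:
g = 11 (g = 4 + 7 = 11)
a(1 - 2, -1) + g*(-15) = 3 + 11*(-15) = 3 - 165 = -162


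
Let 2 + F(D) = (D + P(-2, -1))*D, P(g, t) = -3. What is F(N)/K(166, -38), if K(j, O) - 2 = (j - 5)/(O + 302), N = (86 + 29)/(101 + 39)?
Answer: -98043/67522 ≈ -1.4520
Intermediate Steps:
N = 23/28 (N = 115/140 = 115*(1/140) = 23/28 ≈ 0.82143)
K(j, O) = 2 + (-5 + j)/(302 + O) (K(j, O) = 2 + (j - 5)/(O + 302) = 2 + (-5 + j)/(302 + O))
F(D) = -2 + D*(-3 + D) (F(D) = -2 + (D - 3)*D = -2 + (-3 + D)*D = -2 + D*(-3 + D))
F(N)/K(166, -38) = (-2 + (23/28)² - 3*23/28)/(((599 + 166 + 2*(-38))/(302 - 38))) = (-2 + 529/784 - 69/28)/(((599 + 166 - 76)/264)) = -2971/(784*((1/264)*689)) = -2971/(784*689/264) = -2971/784*264/689 = -98043/67522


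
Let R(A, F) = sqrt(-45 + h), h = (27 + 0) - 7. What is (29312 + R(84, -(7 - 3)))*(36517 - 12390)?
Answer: 707210624 + 120635*I ≈ 7.0721e+8 + 1.2064e+5*I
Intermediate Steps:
h = 20 (h = 27 - 7 = 20)
R(A, F) = 5*I (R(A, F) = sqrt(-45 + 20) = sqrt(-25) = 5*I)
(29312 + R(84, -(7 - 3)))*(36517 - 12390) = (29312 + 5*I)*(36517 - 12390) = (29312 + 5*I)*24127 = 707210624 + 120635*I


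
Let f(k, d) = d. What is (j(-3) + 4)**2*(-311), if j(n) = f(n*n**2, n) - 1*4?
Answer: -2799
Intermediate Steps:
j(n) = -4 + n (j(n) = n - 1*4 = n - 4 = -4 + n)
(j(-3) + 4)**2*(-311) = ((-4 - 3) + 4)**2*(-311) = (-7 + 4)**2*(-311) = (-3)**2*(-311) = 9*(-311) = -2799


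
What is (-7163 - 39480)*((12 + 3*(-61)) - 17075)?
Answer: 804405178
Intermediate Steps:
(-7163 - 39480)*((12 + 3*(-61)) - 17075) = -46643*((12 - 183) - 17075) = -46643*(-171 - 17075) = -46643*(-17246) = 804405178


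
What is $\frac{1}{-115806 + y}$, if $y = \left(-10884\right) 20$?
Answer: $- \frac{1}{333486} \approx -2.9986 \cdot 10^{-6}$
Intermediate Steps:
$y = -217680$
$\frac{1}{-115806 + y} = \frac{1}{-115806 - 217680} = \frac{1}{-333486} = - \frac{1}{333486}$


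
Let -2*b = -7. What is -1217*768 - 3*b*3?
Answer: -1869375/2 ≈ -9.3469e+5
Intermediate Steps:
b = 7/2 (b = -½*(-7) = 7/2 ≈ 3.5000)
-1217*768 - 3*b*3 = -1217*768 - 3*7/2*3 = -934656 - 21/2*3 = -934656 - 63/2 = -1869375/2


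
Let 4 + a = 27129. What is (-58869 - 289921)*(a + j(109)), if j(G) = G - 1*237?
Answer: -9416283630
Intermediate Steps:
a = 27125 (a = -4 + 27129 = 27125)
j(G) = -237 + G (j(G) = G - 237 = -237 + G)
(-58869 - 289921)*(a + j(109)) = (-58869 - 289921)*(27125 + (-237 + 109)) = -348790*(27125 - 128) = -348790*26997 = -9416283630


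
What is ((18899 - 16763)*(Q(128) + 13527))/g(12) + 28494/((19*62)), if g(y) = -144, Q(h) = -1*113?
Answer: -351544906/1767 ≈ -1.9895e+5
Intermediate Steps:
Q(h) = -113
((18899 - 16763)*(Q(128) + 13527))/g(12) + 28494/((19*62)) = ((18899 - 16763)*(-113 + 13527))/(-144) + 28494/((19*62)) = (2136*13414)*(-1/144) + 28494/1178 = 28652304*(-1/144) + 28494*(1/1178) = -596923/3 + 14247/589 = -351544906/1767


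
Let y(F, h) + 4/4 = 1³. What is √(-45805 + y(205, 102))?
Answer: I*√45805 ≈ 214.02*I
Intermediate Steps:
y(F, h) = 0 (y(F, h) = -1 + 1³ = -1 + 1 = 0)
√(-45805 + y(205, 102)) = √(-45805 + 0) = √(-45805) = I*√45805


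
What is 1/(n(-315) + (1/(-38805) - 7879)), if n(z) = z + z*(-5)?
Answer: -38805/256850296 ≈ -0.00015108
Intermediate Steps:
n(z) = -4*z (n(z) = z - 5*z = -4*z)
1/(n(-315) + (1/(-38805) - 7879)) = 1/(-4*(-315) + (1/(-38805) - 7879)) = 1/(1260 + (-1/38805 - 7879)) = 1/(1260 - 305744596/38805) = 1/(-256850296/38805) = -38805/256850296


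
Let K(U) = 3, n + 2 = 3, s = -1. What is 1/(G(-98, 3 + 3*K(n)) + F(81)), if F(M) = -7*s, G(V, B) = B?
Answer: 1/19 ≈ 0.052632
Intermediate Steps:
n = 1 (n = -2 + 3 = 1)
F(M) = 7 (F(M) = -7*(-1) = 7)
1/(G(-98, 3 + 3*K(n)) + F(81)) = 1/((3 + 3*3) + 7) = 1/((3 + 9) + 7) = 1/(12 + 7) = 1/19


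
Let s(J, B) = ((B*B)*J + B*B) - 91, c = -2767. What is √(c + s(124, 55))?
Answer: √375267 ≈ 612.59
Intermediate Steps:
s(J, B) = -91 + B² + J*B² (s(J, B) = (B²*J + B²) - 91 = (J*B² + B²) - 91 = (B² + J*B²) - 91 = -91 + B² + J*B²)
√(c + s(124, 55)) = √(-2767 + (-91 + 55² + 124*55²)) = √(-2767 + (-91 + 3025 + 124*3025)) = √(-2767 + (-91 + 3025 + 375100)) = √(-2767 + 378034) = √375267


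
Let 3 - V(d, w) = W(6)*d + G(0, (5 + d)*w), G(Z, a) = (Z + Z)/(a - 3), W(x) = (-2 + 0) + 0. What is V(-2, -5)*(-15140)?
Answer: 15140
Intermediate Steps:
W(x) = -2 (W(x) = -2 + 0 = -2)
G(Z, a) = 2*Z/(-3 + a) (G(Z, a) = (2*Z)/(-3 + a) = 2*Z/(-3 + a))
V(d, w) = 3 + 2*d (V(d, w) = 3 - (-2*d + 2*0/(-3 + (5 + d)*w)) = 3 - (-2*d + 2*0/(-3 + w*(5 + d))) = 3 - (-2*d + 0) = 3 - (-2)*d = 3 + 2*d)
V(-2, -5)*(-15140) = (3 + 2*(-2))*(-15140) = (3 - 4)*(-15140) = -1*(-15140) = 15140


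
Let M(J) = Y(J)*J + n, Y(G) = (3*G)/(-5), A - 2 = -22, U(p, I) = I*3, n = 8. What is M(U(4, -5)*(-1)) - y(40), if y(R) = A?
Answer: -107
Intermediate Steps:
U(p, I) = 3*I
A = -20 (A = 2 - 22 = -20)
Y(G) = -3*G/5 (Y(G) = (3*G)*(-⅕) = -3*G/5)
M(J) = 8 - 3*J²/5 (M(J) = (-3*J/5)*J + 8 = -3*J²/5 + 8 = 8 - 3*J²/5)
y(R) = -20
M(U(4, -5)*(-1)) - y(40) = (8 - 3*((3*(-5))*(-1))²/5) - 1*(-20) = (8 - 3*(-15*(-1))²/5) + 20 = (8 - ⅗*15²) + 20 = (8 - ⅗*225) + 20 = (8 - 135) + 20 = -127 + 20 = -107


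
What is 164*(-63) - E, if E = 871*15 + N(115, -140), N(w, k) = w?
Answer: -23512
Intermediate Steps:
E = 13180 (E = 871*15 + 115 = 13065 + 115 = 13180)
164*(-63) - E = 164*(-63) - 1*13180 = -10332 - 13180 = -23512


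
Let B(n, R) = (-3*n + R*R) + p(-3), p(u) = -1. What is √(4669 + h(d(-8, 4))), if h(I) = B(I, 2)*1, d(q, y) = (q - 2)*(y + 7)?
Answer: √5002 ≈ 70.725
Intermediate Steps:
d(q, y) = (-2 + q)*(7 + y)
B(n, R) = -1 + R² - 3*n (B(n, R) = (-3*n + R*R) - 1 = (-3*n + R²) - 1 = (R² - 3*n) - 1 = -1 + R² - 3*n)
h(I) = 3 - 3*I (h(I) = (-1 + 2² - 3*I)*1 = (-1 + 4 - 3*I)*1 = (3 - 3*I)*1 = 3 - 3*I)
√(4669 + h(d(-8, 4))) = √(4669 + (3 - 3*(-14 - 2*4 + 7*(-8) - 8*4))) = √(4669 + (3 - 3*(-14 - 8 - 56 - 32))) = √(4669 + (3 - 3*(-110))) = √(4669 + (3 + 330)) = √(4669 + 333) = √5002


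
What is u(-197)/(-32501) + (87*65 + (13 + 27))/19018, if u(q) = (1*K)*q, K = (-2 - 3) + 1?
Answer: 170107011/618104018 ≈ 0.27521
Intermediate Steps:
K = -4 (K = -5 + 1 = -4)
u(q) = -4*q (u(q) = (1*(-4))*q = -4*q)
u(-197)/(-32501) + (87*65 + (13 + 27))/19018 = -4*(-197)/(-32501) + (87*65 + (13 + 27))/19018 = 788*(-1/32501) + (5655 + 40)*(1/19018) = -788/32501 + 5695*(1/19018) = -788/32501 + 5695/19018 = 170107011/618104018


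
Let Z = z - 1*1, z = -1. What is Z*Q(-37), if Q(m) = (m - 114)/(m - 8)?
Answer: -302/45 ≈ -6.7111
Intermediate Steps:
Q(m) = (-114 + m)/(-8 + m)
Z = -2 (Z = -1 - 1*1 = -1 - 1 = -2)
Z*Q(-37) = -2*(-114 - 37)/(-8 - 37) = -2*(-151)/(-45) = -(-2)*(-151)/45 = -2*151/45 = -302/45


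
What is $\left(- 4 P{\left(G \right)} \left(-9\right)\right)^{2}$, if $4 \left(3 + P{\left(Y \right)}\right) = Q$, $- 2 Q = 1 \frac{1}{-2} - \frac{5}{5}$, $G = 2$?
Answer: $\frac{164025}{16} \approx 10252.0$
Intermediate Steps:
$Q = \frac{3}{4}$ ($Q = - \frac{1 \frac{1}{-2} - \frac{5}{5}}{2} = - \frac{1 \left(- \frac{1}{2}\right) - 1}{2} = - \frac{- \frac{1}{2} - 1}{2} = \left(- \frac{1}{2}\right) \left(- \frac{3}{2}\right) = \frac{3}{4} \approx 0.75$)
$P{\left(Y \right)} = - \frac{45}{16}$ ($P{\left(Y \right)} = -3 + \frac{1}{4} \cdot \frac{3}{4} = -3 + \frac{3}{16} = - \frac{45}{16}$)
$\left(- 4 P{\left(G \right)} \left(-9\right)\right)^{2} = \left(\left(-4\right) \left(- \frac{45}{16}\right) \left(-9\right)\right)^{2} = \left(\frac{45}{4} \left(-9\right)\right)^{2} = \left(- \frac{405}{4}\right)^{2} = \frac{164025}{16}$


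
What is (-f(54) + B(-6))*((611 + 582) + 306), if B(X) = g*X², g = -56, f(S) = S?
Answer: -3102930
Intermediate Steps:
B(X) = -56*X²
(-f(54) + B(-6))*((611 + 582) + 306) = (-1*54 - 56*(-6)²)*((611 + 582) + 306) = (-54 - 56*36)*(1193 + 306) = (-54 - 2016)*1499 = -2070*1499 = -3102930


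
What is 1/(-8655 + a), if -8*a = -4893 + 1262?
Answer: -8/65609 ≈ -0.00012193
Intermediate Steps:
a = 3631/8 (a = -(-4893 + 1262)/8 = -⅛*(-3631) = 3631/8 ≈ 453.88)
1/(-8655 + a) = 1/(-8655 + 3631/8) = 1/(-65609/8) = -8/65609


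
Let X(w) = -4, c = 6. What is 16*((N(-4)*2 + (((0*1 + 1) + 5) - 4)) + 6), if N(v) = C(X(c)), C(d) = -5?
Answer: -32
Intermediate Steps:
N(v) = -5
16*((N(-4)*2 + (((0*1 + 1) + 5) - 4)) + 6) = 16*((-5*2 + (((0*1 + 1) + 5) - 4)) + 6) = 16*((-10 + (((0 + 1) + 5) - 4)) + 6) = 16*((-10 + ((1 + 5) - 4)) + 6) = 16*((-10 + (6 - 4)) + 6) = 16*((-10 + 2) + 6) = 16*(-8 + 6) = 16*(-2) = -32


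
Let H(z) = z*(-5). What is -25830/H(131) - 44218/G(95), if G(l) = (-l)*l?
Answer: 52415708/1182275 ≈ 44.335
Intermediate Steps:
G(l) = -l²
H(z) = -5*z
-25830/H(131) - 44218/G(95) = -25830/((-5*131)) - 44218/((-1*95²)) = -25830/(-655) - 44218/((-1*9025)) = -25830*(-1/655) - 44218/(-9025) = 5166/131 - 44218*(-1/9025) = 5166/131 + 44218/9025 = 52415708/1182275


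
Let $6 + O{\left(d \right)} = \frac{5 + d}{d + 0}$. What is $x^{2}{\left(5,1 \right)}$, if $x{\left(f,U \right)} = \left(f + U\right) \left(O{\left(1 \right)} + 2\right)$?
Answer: $144$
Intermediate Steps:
$O{\left(d \right)} = -6 + \frac{5 + d}{d}$ ($O{\left(d \right)} = -6 + \frac{5 + d}{d + 0} = -6 + \frac{5 + d}{d}$)
$x{\left(f,U \right)} = 2 U + 2 f$ ($x{\left(f,U \right)} = \left(f + U\right) \left(\left(-5 + \frac{5}{1}\right) + 2\right) = \left(U + f\right) \left(\left(-5 + 5 \cdot 1\right) + 2\right) = \left(U + f\right) \left(\left(-5 + 5\right) + 2\right) = \left(U + f\right) \left(0 + 2\right) = \left(U + f\right) 2 = 2 U + 2 f$)
$x^{2}{\left(5,1 \right)} = \left(2 \cdot 1 + 2 \cdot 5\right)^{2} = \left(2 + 10\right)^{2} = 12^{2} = 144$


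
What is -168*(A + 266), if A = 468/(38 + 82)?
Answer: -226716/5 ≈ -45343.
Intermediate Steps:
A = 39/10 (A = 468/120 = 468*(1/120) = 39/10 ≈ 3.9000)
-168*(A + 266) = -168*(39/10 + 266) = -168*2699/10 = -226716/5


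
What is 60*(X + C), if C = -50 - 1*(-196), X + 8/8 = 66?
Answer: 12660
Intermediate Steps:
X = 65 (X = -1 + 66 = 65)
C = 146 (C = -50 + 196 = 146)
60*(X + C) = 60*(65 + 146) = 60*211 = 12660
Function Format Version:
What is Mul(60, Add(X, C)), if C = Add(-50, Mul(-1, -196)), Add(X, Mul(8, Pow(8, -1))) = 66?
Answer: 12660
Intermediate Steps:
X = 65 (X = Add(-1, 66) = 65)
C = 146 (C = Add(-50, 196) = 146)
Mul(60, Add(X, C)) = Mul(60, Add(65, 146)) = Mul(60, 211) = 12660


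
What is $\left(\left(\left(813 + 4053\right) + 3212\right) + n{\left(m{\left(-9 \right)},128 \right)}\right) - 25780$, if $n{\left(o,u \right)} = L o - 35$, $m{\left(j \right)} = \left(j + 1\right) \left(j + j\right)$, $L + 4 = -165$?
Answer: $-42073$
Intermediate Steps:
$L = -169$ ($L = -4 - 165 = -169$)
$m{\left(j \right)} = 2 j \left(1 + j\right)$ ($m{\left(j \right)} = \left(1 + j\right) 2 j = 2 j \left(1 + j\right)$)
$n{\left(o,u \right)} = -35 - 169 o$ ($n{\left(o,u \right)} = - 169 o - 35 = -35 - 169 o$)
$\left(\left(\left(813 + 4053\right) + 3212\right) + n{\left(m{\left(-9 \right)},128 \right)}\right) - 25780 = \left(\left(\left(813 + 4053\right) + 3212\right) - \left(35 + 169 \cdot 2 \left(-9\right) \left(1 - 9\right)\right)\right) - 25780 = \left(\left(4866 + 3212\right) - \left(35 + 169 \cdot 2 \left(-9\right) \left(-8\right)\right)\right) - 25780 = \left(8078 - 24371\right) - 25780 = -16293 - 25780 = -42073$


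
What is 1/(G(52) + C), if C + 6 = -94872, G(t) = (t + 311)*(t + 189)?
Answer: -1/7395 ≈ -0.00013523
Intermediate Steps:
G(t) = (189 + t)*(311 + t) (G(t) = (311 + t)*(189 + t) = (189 + t)*(311 + t))
C = -94878 (C = -6 - 94872 = -94878)
1/(G(52) + C) = 1/((58779 + 52² + 500*52) - 94878) = 1/((58779 + 2704 + 26000) - 94878) = 1/(87483 - 94878) = 1/(-7395) = -1/7395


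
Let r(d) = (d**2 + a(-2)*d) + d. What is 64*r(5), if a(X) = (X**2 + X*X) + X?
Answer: 3840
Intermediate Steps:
a(X) = X + 2*X**2 (a(X) = (X**2 + X**2) + X = 2*X**2 + X = X + 2*X**2)
r(d) = d**2 + 7*d (r(d) = (d**2 + (-2*(1 + 2*(-2)))*d) + d = (d**2 + (-2*(1 - 4))*d) + d = (d**2 + (-2*(-3))*d) + d = (d**2 + 6*d) + d = d**2 + 7*d)
64*r(5) = 64*(5*(7 + 5)) = 64*(5*12) = 64*60 = 3840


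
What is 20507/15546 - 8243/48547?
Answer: 867407651/754711662 ≈ 1.1493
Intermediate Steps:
20507/15546 - 8243/48547 = 867407651/754711662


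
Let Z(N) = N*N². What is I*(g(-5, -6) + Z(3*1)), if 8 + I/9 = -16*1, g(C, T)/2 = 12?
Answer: -11016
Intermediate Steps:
g(C, T) = 24 (g(C, T) = 2*12 = 24)
I = -216 (I = -72 + 9*(-16*1) = -72 + 9*(-16) = -72 - 144 = -216)
Z(N) = N³
I*(g(-5, -6) + Z(3*1)) = -216*(24 + (3*1)³) = -216*(24 + 3³) = -216*(24 + 27) = -216*51 = -11016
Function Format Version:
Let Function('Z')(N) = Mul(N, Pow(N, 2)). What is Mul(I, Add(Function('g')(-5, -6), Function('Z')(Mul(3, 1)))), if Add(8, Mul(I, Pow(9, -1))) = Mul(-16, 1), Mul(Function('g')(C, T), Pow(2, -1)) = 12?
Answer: -11016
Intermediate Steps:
Function('g')(C, T) = 24 (Function('g')(C, T) = Mul(2, 12) = 24)
I = -216 (I = Add(-72, Mul(9, Mul(-16, 1))) = Add(-72, Mul(9, -16)) = Add(-72, -144) = -216)
Function('Z')(N) = Pow(N, 3)
Mul(I, Add(Function('g')(-5, -6), Function('Z')(Mul(3, 1)))) = Mul(-216, Add(24, Pow(Mul(3, 1), 3))) = Mul(-216, Add(24, Pow(3, 3))) = Mul(-216, Add(24, 27)) = Mul(-216, 51) = -11016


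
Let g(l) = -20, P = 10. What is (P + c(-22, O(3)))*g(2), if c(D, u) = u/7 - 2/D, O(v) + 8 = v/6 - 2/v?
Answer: -5890/33 ≈ -178.48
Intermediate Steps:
O(v) = -8 - 2/v + v/6 (O(v) = -8 + (v/6 - 2/v) = -8 + (-2/v + v/6) = -8 - 2/v + v/6)
c(D, u) = -2/D + u/7 (c(D, u) = u*(1/7) - 2/D = u/7 - 2/D = -2/D + u/7)
(P + c(-22, O(3)))*g(2) = (10 + (-2/(-22) + (-8 - 2/3 + (1/6)*3)/7))*(-20) = (10 + (-2*(-1/22) + (-8 - 2*1/3 + 1/2)/7))*(-20) = (10 + (1/11 + (-8 - 2/3 + 1/2)/7))*(-20) = (10 + (1/11 + (1/7)*(-49/6)))*(-20) = (10 + (1/11 - 7/6))*(-20) = (10 - 71/66)*(-20) = (589/66)*(-20) = -5890/33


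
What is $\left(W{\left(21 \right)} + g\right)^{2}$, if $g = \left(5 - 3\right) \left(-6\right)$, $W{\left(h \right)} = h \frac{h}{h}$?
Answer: $81$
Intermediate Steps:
$W{\left(h \right)} = h$ ($W{\left(h \right)} = h 1 = h$)
$g = -12$ ($g = 2 \left(-6\right) = -12$)
$\left(W{\left(21 \right)} + g\right)^{2} = \left(21 - 12\right)^{2} = 9^{2} = 81$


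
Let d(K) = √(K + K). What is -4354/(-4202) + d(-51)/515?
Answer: 2177/2101 + I*√102/515 ≈ 1.0362 + 0.019611*I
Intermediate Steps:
d(K) = √2*√K (d(K) = √(2*K) = √2*√K)
-4354/(-4202) + d(-51)/515 = -4354/(-4202) + (√2*√(-51))/515 = -4354*(-1/4202) + (√2*(I*√51))*(1/515) = 2177/2101 + (I*√102)*(1/515) = 2177/2101 + I*√102/515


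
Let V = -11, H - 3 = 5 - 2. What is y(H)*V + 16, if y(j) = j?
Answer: -50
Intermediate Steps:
H = 6 (H = 3 + (5 - 2) = 3 + 3 = 6)
y(H)*V + 16 = 6*(-11) + 16 = -66 + 16 = -50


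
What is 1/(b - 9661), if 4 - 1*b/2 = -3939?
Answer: -1/1775 ≈ -0.00056338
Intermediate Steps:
b = 7886 (b = 8 - 2*(-3939) = 8 + 7878 = 7886)
1/(b - 9661) = 1/(7886 - 9661) = 1/(-1775) = -1/1775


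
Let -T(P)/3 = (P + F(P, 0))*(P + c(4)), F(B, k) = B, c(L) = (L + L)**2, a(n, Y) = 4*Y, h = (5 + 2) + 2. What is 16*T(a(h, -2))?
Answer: 43008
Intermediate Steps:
h = 9 (h = 7 + 2 = 9)
c(L) = 4*L**2 (c(L) = (2*L)**2 = 4*L**2)
T(P) = -6*P*(64 + P) (T(P) = -3*(P + P)*(P + 4*4**2) = -3*2*P*(P + 4*16) = -3*2*P*(P + 64) = -3*2*P*(64 + P) = -6*P*(64 + P))
16*T(a(h, -2)) = 16*(6*(4*(-2))*(-64 - 4*(-2))) = 16*(6*(-8)*(-64 - 1*(-8))) = 16*(6*(-8)*(-64 + 8)) = 16*(6*(-8)*(-56)) = 16*2688 = 43008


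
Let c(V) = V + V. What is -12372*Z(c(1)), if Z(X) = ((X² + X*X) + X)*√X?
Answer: -123720*√2 ≈ -1.7497e+5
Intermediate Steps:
c(V) = 2*V
Z(X) = √X*(X + 2*X²) (Z(X) = ((X² + X²) + X)*√X = (2*X² + X)*√X = (X + 2*X²)*√X = √X*(X + 2*X²))
-12372*Z(c(1)) = -12372*(2*1)^(3/2)*(1 + 2*(2*1)) = -12372*2^(3/2)*(1 + 2*2) = -12372*2*√2*(1 + 4) = -12372*2*√2*5 = -123720*√2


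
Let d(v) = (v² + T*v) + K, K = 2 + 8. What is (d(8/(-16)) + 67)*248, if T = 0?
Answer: 19158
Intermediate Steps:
K = 10
d(v) = 10 + v² (d(v) = (v² + 0*v) + 10 = (v² + 0) + 10 = v² + 10 = 10 + v²)
(d(8/(-16)) + 67)*248 = ((10 + (8/(-16))²) + 67)*248 = ((10 + (8*(-1/16))²) + 67)*248 = ((10 + (-½)²) + 67)*248 = ((10 + ¼) + 67)*248 = (41/4 + 67)*248 = (309/4)*248 = 19158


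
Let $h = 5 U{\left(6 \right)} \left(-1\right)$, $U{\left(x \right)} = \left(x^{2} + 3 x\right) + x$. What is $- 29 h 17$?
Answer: $147900$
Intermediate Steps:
$U{\left(x \right)} = x^{2} + 4 x$
$h = -300$ ($h = 5 \cdot 6 \left(4 + 6\right) \left(-1\right) = 5 \cdot 6 \cdot 10 \left(-1\right) = 5 \cdot 60 \left(-1\right) = 300 \left(-1\right) = -300$)
$- 29 h 17 = \left(-29\right) \left(-300\right) 17 = 8700 \cdot 17 = 147900$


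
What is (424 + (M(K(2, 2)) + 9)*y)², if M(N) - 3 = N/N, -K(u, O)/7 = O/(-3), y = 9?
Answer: 292681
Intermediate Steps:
K(u, O) = 7*O/3 (K(u, O) = -7*O/(-3) = -7*O*(-1)/3 = -(-7)*O/3 = 7*O/3)
M(N) = 4 (M(N) = 3 + N/N = 3 + 1 = 4)
(424 + (M(K(2, 2)) + 9)*y)² = (424 + (4 + 9)*9)² = (424 + 13*9)² = (424 + 117)² = 541² = 292681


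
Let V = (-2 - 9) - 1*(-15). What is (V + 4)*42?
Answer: 336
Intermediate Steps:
V = 4 (V = -11 + 15 = 4)
(V + 4)*42 = (4 + 4)*42 = 8*42 = 336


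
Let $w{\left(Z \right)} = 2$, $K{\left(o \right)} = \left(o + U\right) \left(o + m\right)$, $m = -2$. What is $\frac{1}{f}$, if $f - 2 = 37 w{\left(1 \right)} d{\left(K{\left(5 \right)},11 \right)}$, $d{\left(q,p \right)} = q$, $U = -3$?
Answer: $\frac{1}{446} \approx 0.0022422$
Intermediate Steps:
$K{\left(o \right)} = \left(-3 + o\right) \left(-2 + o\right)$ ($K{\left(o \right)} = \left(o - 3\right) \left(o - 2\right) = \left(-3 + o\right) \left(-2 + o\right)$)
$f = 446$ ($f = 2 + 37 \cdot 2 \left(6 + 5^{2} - 25\right) = 2 + 74 \left(6 + 25 - 25\right) = 2 + 74 \cdot 6 = 2 + 444 = 446$)
$\frac{1}{f} = \frac{1}{446}$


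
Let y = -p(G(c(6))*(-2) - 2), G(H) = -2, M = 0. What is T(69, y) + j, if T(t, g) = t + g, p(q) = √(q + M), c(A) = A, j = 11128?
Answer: 11197 - √2 ≈ 11196.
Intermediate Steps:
p(q) = √q (p(q) = √(q + 0) = √q)
y = -√2 (y = -√(-2*(-2) - 2) = -√(4 - 2) = -√2 ≈ -1.4142)
T(t, g) = g + t
T(69, y) + j = (-√2 + 69) + 11128 = (69 - √2) + 11128 = 11197 - √2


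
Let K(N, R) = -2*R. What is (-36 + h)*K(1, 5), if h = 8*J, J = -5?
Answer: 760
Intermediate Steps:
h = -40 (h = 8*(-5) = -40)
(-36 + h)*K(1, 5) = (-36 - 40)*(-2*5) = -76*(-10) = 760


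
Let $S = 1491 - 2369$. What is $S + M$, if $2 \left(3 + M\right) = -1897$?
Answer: $- \frac{3659}{2} \approx -1829.5$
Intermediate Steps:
$S = -878$ ($S = 1491 - 2369 = -878$)
$M = - \frac{1903}{2}$ ($M = -3 + \frac{1}{2} \left(-1897\right) = -3 - \frac{1897}{2} = - \frac{1903}{2} \approx -951.5$)
$S + M = -878 - \frac{1903}{2} = - \frac{3659}{2}$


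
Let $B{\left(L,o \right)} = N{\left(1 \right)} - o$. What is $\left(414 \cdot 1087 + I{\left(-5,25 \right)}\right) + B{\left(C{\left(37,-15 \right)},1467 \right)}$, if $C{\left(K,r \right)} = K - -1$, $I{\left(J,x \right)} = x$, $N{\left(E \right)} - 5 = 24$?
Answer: $448605$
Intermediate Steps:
$N{\left(E \right)} = 29$ ($N{\left(E \right)} = 5 + 24 = 29$)
$C{\left(K,r \right)} = 1 + K$ ($C{\left(K,r \right)} = K + 1 = 1 + K$)
$B{\left(L,o \right)} = 29 - o$
$\left(414 \cdot 1087 + I{\left(-5,25 \right)}\right) + B{\left(C{\left(37,-15 \right)},1467 \right)} = \left(414 \cdot 1087 + 25\right) + \left(29 - 1467\right) = \left(450018 + 25\right) + \left(29 - 1467\right) = 450043 - 1438 = 448605$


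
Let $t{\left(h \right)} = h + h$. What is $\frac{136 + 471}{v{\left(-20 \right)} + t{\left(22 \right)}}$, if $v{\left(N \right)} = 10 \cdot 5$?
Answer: $\frac{607}{94} \approx 6.4574$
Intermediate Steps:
$v{\left(N \right)} = 50$
$t{\left(h \right)} = 2 h$
$\frac{136 + 471}{v{\left(-20 \right)} + t{\left(22 \right)}} = \frac{136 + 471}{50 + 2 \cdot 22} = \frac{607}{50 + 44} = \frac{607}{94}$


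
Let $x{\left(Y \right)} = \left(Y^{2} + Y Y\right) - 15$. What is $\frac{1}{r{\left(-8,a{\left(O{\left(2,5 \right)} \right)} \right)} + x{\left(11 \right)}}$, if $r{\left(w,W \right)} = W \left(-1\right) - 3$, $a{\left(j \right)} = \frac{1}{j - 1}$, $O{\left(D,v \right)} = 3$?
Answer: $\frac{2}{447} \approx 0.0044743$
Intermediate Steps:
$a{\left(j \right)} = \frac{1}{-1 + j}$
$x{\left(Y \right)} = -15 + 2 Y^{2}$ ($x{\left(Y \right)} = \left(Y^{2} + Y^{2}\right) - 15 = 2 Y^{2} - 15 = -15 + 2 Y^{2}$)
$r{\left(w,W \right)} = -3 - W$ ($r{\left(w,W \right)} = - W - 3 = -3 - W$)
$\frac{1}{r{\left(-8,a{\left(O{\left(2,5 \right)} \right)} \right)} + x{\left(11 \right)}} = \frac{1}{\left(-3 - \frac{1}{-1 + 3}\right) - \left(15 - 2 \cdot 11^{2}\right)} = \frac{1}{\left(-3 - \frac{1}{2}\right) + \left(-15 + 2 \cdot 121\right)} = \frac{1}{\left(-3 - \frac{1}{2}\right) + \left(-15 + 242\right)} = \frac{1}{\left(-3 - \frac{1}{2}\right) + 227} = \frac{1}{- \frac{7}{2} + 227} = \frac{1}{\frac{447}{2}} = \frac{2}{447}$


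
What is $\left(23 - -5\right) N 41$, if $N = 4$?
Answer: $4592$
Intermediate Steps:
$\left(23 - -5\right) N 41 = \left(23 - -5\right) 4 \cdot 41 = \left(23 + 5\right) 4 \cdot 41 = 28 \cdot 4 \cdot 41 = 112 \cdot 41 = 4592$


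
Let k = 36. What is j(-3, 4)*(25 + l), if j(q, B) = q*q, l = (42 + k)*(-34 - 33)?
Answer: -46809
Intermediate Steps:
l = -5226 (l = (42 + 36)*(-34 - 33) = 78*(-67) = -5226)
j(q, B) = q²
j(-3, 4)*(25 + l) = (-3)²*(25 - 5226) = 9*(-5201) = -46809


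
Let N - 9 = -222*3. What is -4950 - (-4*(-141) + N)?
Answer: -4857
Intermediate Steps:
N = -657 (N = 9 - 222*3 = 9 - 666 = -657)
-4950 - (-4*(-141) + N) = -4950 - (-4*(-141) - 657) = -4950 - (564 - 657) = -4950 - 1*(-93) = -4950 + 93 = -4857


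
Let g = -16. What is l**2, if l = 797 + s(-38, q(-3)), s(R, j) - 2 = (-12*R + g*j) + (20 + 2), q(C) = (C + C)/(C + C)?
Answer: 1590121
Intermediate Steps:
q(C) = 1 (q(C) = (2*C)/((2*C)) = (2*C)*(1/(2*C)) = 1)
s(R, j) = 24 - 16*j - 12*R (s(R, j) = 2 + ((-12*R - 16*j) + (20 + 2)) = 2 + ((-16*j - 12*R) + 22) = 2 + (22 - 16*j - 12*R) = 24 - 16*j - 12*R)
l = 1261 (l = 797 + (24 - 16*1 - 12*(-38)) = 797 + (24 - 16 + 456) = 797 + 464 = 1261)
l**2 = 1261**2 = 1590121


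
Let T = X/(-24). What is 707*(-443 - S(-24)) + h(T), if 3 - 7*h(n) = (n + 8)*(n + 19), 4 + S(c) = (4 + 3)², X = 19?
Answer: -1391178385/4032 ≈ -3.4503e+5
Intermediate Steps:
S(c) = 45 (S(c) = -4 + (4 + 3)² = -4 + 7² = -4 + 49 = 45)
T = -19/24 (T = 19/(-24) = 19*(-1/24) = -19/24 ≈ -0.79167)
h(n) = 3/7 - (8 + n)*(19 + n)/7 (h(n) = 3/7 - (n + 8)*(n + 19)/7 = 3/7 - (8 + n)*(19 + n)/7)
707*(-443 - S(-24)) + h(T) = 707*(-443 - 1*45) + (-149/7 - 27/7*(-19/24) - (-19/24)²/7) = 707*(-443 - 45) + (-149/7 + 171/56 - ⅐*361/576) = 707*(-488) + (-149/7 + 171/56 - 361/4032) = -345016 - 73873/4032 = -1391178385/4032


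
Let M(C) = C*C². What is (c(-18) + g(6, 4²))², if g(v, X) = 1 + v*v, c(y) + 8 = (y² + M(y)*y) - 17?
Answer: 11090617344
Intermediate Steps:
M(C) = C³
c(y) = -25 + y² + y⁴ (c(y) = -8 + ((y² + y³*y) - 17) = -8 + ((y² + y⁴) - 17) = -8 + (-17 + y² + y⁴) = -25 + y² + y⁴)
g(v, X) = 1 + v²
(c(-18) + g(6, 4²))² = ((-25 + (-18)² + (-18)⁴) + (1 + 6²))² = ((-25 + 324 + 104976) + (1 + 36))² = (105275 + 37)² = 105312² = 11090617344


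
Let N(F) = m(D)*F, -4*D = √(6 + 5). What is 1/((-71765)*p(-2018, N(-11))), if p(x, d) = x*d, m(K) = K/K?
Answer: -1/1593039470 ≈ -6.2773e-10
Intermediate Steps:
D = -√11/4 (D = -√(6 + 5)/4 = -√11/4 ≈ -0.82916)
m(K) = 1
N(F) = F (N(F) = 1*F = F)
p(x, d) = d*x
1/((-71765)*p(-2018, N(-11))) = 1/((-71765)*((-11*(-2018)))) = -1/71765/22198 = -1/71765*1/22198 = -1/1593039470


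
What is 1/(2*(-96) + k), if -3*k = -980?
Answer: 3/404 ≈ 0.0074257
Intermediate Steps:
k = 980/3 (k = -⅓*(-980) = 980/3 ≈ 326.67)
1/(2*(-96) + k) = 1/(2*(-96) + 980/3) = 1/(-192 + 980/3) = 1/(404/3) = 3/404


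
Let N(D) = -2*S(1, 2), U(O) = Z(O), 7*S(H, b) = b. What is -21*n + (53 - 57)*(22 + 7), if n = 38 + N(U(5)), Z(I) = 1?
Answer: -902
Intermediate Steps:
S(H, b) = b/7
U(O) = 1
N(D) = -4/7 (N(D) = -2*2/7 = -4/7)
n = 262/7 (n = 38 - 4/7 = 262/7 ≈ 37.429)
-21*n + (53 - 57)*(22 + 7) = -21*262/7 + (53 - 57)*(22 + 7) = -786 - 4*29 = -786 - 116 = -902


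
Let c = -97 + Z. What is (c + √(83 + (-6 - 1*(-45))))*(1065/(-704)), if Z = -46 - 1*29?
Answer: 45795/176 - 1065*√122/704 ≈ 243.49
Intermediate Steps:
Z = -75 (Z = -46 - 29 = -75)
c = -172 (c = -97 - 75 = -172)
(c + √(83 + (-6 - 1*(-45))))*(1065/(-704)) = (-172 + √(83 + (-6 - 1*(-45))))*(1065/(-704)) = (-172 + √(83 + (-6 + 45)))*(1065*(-1/704)) = (-172 + √(83 + 39))*(-1065/704) = (-172 + √122)*(-1065/704) = 45795/176 - 1065*√122/704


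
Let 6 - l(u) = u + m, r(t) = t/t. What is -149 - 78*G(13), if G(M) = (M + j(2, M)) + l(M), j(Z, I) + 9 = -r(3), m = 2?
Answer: 319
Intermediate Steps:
r(t) = 1
l(u) = 4 - u (l(u) = 6 - (u + 2) = 6 - (2 + u) = 6 + (-2 - u) = 4 - u)
j(Z, I) = -10 (j(Z, I) = -9 - 1*1 = -9 - 1 = -10)
G(M) = -6 (G(M) = (M - 10) + (4 - M) = (-10 + M) + (4 - M) = -6)
-149 - 78*G(13) = -149 - 78*(-6) = -149 + 468 = 319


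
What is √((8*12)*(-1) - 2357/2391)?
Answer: I*√554456163/2391 ≈ 9.8481*I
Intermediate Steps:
√((8*12)*(-1) - 2357/2391) = √(96*(-1) - 2357*1/2391) = √(-96 - 2357/2391) = √(-231893/2391) = I*√554456163/2391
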